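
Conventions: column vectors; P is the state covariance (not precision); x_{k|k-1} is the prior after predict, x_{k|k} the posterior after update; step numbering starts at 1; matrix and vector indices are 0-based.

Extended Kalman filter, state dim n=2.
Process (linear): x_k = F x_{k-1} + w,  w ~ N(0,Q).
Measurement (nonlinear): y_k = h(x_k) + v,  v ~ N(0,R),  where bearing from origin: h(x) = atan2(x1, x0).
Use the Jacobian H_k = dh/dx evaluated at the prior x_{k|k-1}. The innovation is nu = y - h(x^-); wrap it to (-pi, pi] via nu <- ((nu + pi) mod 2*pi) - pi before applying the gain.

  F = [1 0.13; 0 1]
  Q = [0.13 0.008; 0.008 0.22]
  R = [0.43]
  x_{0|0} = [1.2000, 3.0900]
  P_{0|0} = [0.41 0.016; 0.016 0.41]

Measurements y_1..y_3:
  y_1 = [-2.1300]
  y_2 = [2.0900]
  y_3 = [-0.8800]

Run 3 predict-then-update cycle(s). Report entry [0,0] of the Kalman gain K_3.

step 1: x^-=[1.6017, 3.0900]  P^-=[0.5511 0.0773; 0.0773 0.6300]  H_jac=[-0.2551 0.1322]  S=[0.4717]  K=[-0.2764; 0.1348]  nu=[3.0606]  x^+=[0.7558, 3.5026]  P^+=[0.5151 0.0949; 0.0949 0.6214]
step 2: x^-=[1.2112, 3.5026]  P^-=[0.6802 0.1837; 0.1837 0.8414]  H_jac=[-0.2550 0.0882]  S=[0.4725]  K=[-0.3328; 0.0579]  nu=[0.8521]  x^+=[0.9275, 3.5519]  P^+=[0.6279 0.1928; 0.1928 0.8398]
step 3: x^-=[1.3893, 3.5519]  P^-=[0.8222 0.3099; 0.3099 1.0598]  H_jac=[-0.2442 0.0955]  S=[0.4742]  K=[-0.3609; 0.0539]  nu=[-2.0780]  x^+=[2.1393, 3.4400]  P^+=[0.7604 0.3192; 0.3192 1.0585]

K[0,0] = -0.3609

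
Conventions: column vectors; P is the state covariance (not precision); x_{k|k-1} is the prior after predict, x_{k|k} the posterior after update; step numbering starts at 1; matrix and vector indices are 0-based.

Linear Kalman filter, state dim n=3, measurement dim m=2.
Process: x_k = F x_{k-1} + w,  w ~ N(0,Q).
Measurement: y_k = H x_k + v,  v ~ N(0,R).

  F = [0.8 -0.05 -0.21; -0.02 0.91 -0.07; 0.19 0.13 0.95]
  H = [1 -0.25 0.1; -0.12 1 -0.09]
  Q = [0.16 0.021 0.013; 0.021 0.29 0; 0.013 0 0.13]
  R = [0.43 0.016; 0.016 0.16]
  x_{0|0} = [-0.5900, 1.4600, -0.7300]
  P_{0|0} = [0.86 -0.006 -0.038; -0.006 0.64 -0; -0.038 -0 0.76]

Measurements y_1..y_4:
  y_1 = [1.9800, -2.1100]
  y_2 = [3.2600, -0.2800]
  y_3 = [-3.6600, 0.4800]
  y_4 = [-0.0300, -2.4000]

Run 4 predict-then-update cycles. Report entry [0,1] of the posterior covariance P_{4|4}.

step 1: x^-=[-0.3917, 1.3915, -0.6158]  P^-=[0.7588 -0.0131 -0.0400; -0.0131 0.8242 0.0221; -0.0400 0.0221 0.8437]  S=[1.2462 -0.2954; -0.2954 1.0002]  K=[0.6285 0.0851; 0.0227 0.8303; 0.0210 -0.0428]  nu=[2.7812, -3.6039]  x^+=[1.0496, -1.5375, -0.4030]  P^+=[0.2909 0.0532 -0.0602; 0.0532 0.1452 0.0619; -0.0602 0.0619 0.8408]
step 2: x^-=[1.0012, -1.3919, -0.3833]  P^-=[0.4009 0.0524 -0.1545; 0.0524 0.4044 0.0241; -0.1545 0.0241 0.8980]  S=[0.8069 -0.0687; -0.0687 0.5573]  K=[0.4692 0.0904; 0.0031 0.7110; -0.0944 -0.0801]  nu=[1.9492, 1.1976]  x^+=[2.0239, -0.5345, -0.6633]  P^+=[0.2246 0.0383 -0.1178; 0.0383 0.1230 0.0515; -0.1178 0.0515 0.8883]
step 3: x^-=[1.7852, -0.4804, -0.3151]  P^-=[0.3808 0.0492 -0.2160; 0.0492 0.3880 0.0090; -0.2160 0.0090 0.9139]  S=[0.7759 -0.0611; -0.0611 0.5428]  K=[0.4544 0.0935; -0.0051 0.7019; -0.1718 -0.1065]  nu=[-5.5338, 1.1463]  x^+=[-0.6224, 0.3527, 0.5136]  P^+=[0.2210 0.0349 -0.1539; 0.0349 0.1202 0.0416; -0.1539 0.0416 0.8871]
step 4: x^-=[-0.6234, 0.2974, 0.4155]  P^-=[0.3907 0.0507 -0.2418; 0.0507 0.3869 0.0009; -0.2418 0.0009 0.8970]  S=[0.7801 -0.0587; -0.0587 0.5423]  K=[0.4609 0.0970; -0.0061 0.7015; -0.2040 -0.1159]  nu=[0.6262, -2.7348]  x^+=[-0.6001, -1.6249, 0.6047]  P^+=[0.2251 0.0349 -0.1667; 0.0349 0.1195 0.0356; -0.1667 0.0356 0.8601]

P_post[0,1] = 0.0349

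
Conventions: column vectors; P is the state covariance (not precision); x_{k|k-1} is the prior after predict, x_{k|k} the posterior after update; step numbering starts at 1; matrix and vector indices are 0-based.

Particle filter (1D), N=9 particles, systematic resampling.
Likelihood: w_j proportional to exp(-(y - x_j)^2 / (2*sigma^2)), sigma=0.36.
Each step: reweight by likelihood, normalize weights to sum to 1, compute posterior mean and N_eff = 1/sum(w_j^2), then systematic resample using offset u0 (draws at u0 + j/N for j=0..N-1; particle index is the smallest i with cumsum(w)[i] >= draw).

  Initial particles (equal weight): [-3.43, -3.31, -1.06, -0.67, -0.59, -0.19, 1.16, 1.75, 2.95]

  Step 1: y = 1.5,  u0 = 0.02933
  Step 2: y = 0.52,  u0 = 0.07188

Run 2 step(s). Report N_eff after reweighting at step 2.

step 1: w=[0.0000, 0.0000, 0.0000, 0.0000, 0.0000, 0.0000, 0.4489, 0.5509, 0.0002]  mean=1.4854  Neff=1.9803  idx=[6, 6, 6, 6, 7, 7, 7, 7, 7]
step 2: w=[0.2456, 0.2456, 0.2456, 0.2456, 0.0035, 0.0035, 0.0035, 0.0035, 0.0035]  mean=1.1703  Neff=4.1419  idx=[0, 0, 1, 1, 2, 2, 3, 3, 3]

N_eff = 4.1419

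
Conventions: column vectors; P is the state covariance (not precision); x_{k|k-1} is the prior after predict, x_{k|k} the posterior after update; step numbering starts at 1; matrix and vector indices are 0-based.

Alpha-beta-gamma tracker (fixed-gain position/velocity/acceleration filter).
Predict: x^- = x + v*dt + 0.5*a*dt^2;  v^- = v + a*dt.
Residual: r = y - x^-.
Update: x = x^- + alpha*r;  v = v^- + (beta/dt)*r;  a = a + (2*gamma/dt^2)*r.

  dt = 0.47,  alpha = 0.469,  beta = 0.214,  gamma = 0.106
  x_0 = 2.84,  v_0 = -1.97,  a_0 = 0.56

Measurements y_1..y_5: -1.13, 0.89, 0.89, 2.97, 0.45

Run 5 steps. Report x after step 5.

x_post = 1.1276

step 1: x_pred=1.9760  r=-3.1060  x^+=0.5193  v^+=-3.1210  a^+=-2.4208
step 2: x_pred=-1.2150  r=2.1050  x^+=-0.2277  v^+=-3.3003  a^+=-0.4006
step 3: x_pred=-1.8232  r=2.7132  x^+=-0.5507  v^+=-2.2533  a^+=2.2032
step 4: x_pred=-1.3664  r=4.3364  x^+=0.6674  v^+=0.7567  a^+=6.3649
step 5: x_pred=1.7260  r=-1.2760  x^+=1.1276  v^+=3.1672  a^+=5.1403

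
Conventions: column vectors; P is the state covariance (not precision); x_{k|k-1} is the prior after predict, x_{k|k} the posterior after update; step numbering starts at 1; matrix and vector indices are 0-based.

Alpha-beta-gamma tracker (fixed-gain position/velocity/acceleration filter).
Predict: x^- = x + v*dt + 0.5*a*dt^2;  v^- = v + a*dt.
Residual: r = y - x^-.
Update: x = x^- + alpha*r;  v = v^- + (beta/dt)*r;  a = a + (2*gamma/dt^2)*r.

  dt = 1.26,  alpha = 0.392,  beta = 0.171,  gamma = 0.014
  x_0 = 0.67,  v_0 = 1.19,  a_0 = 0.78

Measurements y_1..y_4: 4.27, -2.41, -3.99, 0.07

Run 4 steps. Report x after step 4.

step 1: x_pred=2.7886  r=1.4814  x^+=3.3693  v^+=2.3739  a^+=0.8061
step 2: x_pred=7.0002  r=-9.4102  x^+=3.3114  v^+=2.1125  a^+=0.6402
step 3: x_pred=6.4813  r=-10.4713  x^+=2.3765  v^+=1.4980  a^+=0.4555
step 4: x_pred=4.6256  r=-4.5556  x^+=2.8398  v^+=1.4536  a^+=0.3751

x_post = 2.8398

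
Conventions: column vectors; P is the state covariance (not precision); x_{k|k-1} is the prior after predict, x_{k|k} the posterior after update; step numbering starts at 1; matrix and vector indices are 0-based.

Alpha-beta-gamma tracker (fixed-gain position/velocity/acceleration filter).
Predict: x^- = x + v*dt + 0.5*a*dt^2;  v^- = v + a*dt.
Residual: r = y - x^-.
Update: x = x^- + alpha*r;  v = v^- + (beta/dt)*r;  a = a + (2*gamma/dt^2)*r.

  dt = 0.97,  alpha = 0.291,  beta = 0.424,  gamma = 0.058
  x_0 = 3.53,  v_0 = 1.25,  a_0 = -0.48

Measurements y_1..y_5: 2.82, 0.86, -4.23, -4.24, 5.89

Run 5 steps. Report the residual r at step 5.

resid = 17.7918

step 1: x_pred=4.5167  r=-1.6967  x^+=4.0229  v^+=0.0428  a^+=-0.6892
step 2: x_pred=3.7402  r=-2.8802  x^+=2.9021  v^+=-1.8847  a^+=-1.0443
step 3: x_pred=0.5826  r=-4.8126  x^+=-0.8179  v^+=-5.0013  a^+=-1.6376
step 4: x_pred=-6.4395  r=2.1995  x^+=-5.7995  v^+=-5.6283  a^+=-1.3664
step 5: x_pred=-11.9018  r=17.7918  x^+=-6.7244  v^+=0.8233  a^+=0.8271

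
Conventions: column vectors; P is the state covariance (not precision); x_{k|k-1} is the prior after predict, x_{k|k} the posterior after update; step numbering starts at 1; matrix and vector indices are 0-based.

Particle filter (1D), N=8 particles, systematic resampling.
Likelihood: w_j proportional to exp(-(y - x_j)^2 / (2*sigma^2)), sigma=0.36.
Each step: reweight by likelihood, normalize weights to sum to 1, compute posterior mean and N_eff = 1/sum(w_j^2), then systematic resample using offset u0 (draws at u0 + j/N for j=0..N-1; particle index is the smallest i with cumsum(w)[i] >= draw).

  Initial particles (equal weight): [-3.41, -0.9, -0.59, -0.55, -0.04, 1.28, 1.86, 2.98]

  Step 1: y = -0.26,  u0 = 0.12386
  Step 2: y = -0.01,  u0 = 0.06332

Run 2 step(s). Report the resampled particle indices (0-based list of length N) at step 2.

resampled_idx = [1, 2, 4, 5, 6, 6, 7, 7]

step 1: w=[0.0000, 0.0852, 0.2720, 0.2993, 0.3435, 0.0000, 0.0000, 0.0000]  mean=-0.4155  Neff=3.4630  idx=[2, 2, 3, 3, 3, 4, 4, 4]
step 2: w=[0.0606, 0.0606, 0.0720, 0.0720, 0.0720, 0.2210, 0.2210, 0.2210]  mean=-0.2168  Neff=5.9044  idx=[1, 2, 4, 5, 6, 6, 7, 7]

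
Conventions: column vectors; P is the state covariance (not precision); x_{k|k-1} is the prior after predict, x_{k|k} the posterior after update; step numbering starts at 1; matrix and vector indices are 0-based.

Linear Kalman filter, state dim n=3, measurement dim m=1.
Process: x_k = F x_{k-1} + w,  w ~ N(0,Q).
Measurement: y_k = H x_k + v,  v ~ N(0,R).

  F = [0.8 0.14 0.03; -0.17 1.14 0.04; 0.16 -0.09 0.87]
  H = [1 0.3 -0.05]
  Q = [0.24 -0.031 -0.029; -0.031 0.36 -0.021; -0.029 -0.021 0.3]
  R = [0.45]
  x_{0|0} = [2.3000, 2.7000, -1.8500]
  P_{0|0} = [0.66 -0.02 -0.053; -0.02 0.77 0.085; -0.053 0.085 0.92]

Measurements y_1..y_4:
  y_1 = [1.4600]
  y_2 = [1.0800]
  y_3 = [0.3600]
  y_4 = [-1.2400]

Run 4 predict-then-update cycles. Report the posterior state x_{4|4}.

x_post = [-0.1372, -1.0680, -0.4667]

step 1: x^-=[2.1625, 2.6130, -1.4845]  P^-=[0.6720 -0.0126 0.0438; -0.0126 1.3975 0.0016; 0.0438 0.0016 0.9920]  S=[1.2383]  K=[0.5379; 0.3283; -0.0043]  nu=[-1.5606]  x^+=[1.3231, 2.1006, -1.4778]  P^+=[0.3138 -0.2313 0.0466; -0.2313 1.2640 0.0034; 0.0466 0.0034 0.9920]
step 2: x^-=[1.3082, 2.1106, -1.2630]  P^-=[0.4169 -0.0748 0.0657; -0.0748 2.1026 -0.1737; 0.0657 -0.1737 1.0882]  S=[1.0127]  K=[0.3863; 0.5576; -0.0403]  nu=[-0.9245]  x^+=[0.9510, 1.5951, -1.2257]  P^+=[0.2658 -0.2929 0.0815; -0.2929 1.7877 -0.1509; 0.0815 -0.1509 1.0866]
step 3: x^-=[0.9474, 1.6077, -1.0578]  P^-=[0.3832 -0.0445 0.0645; -0.0445 2.7914 -0.3924; 0.0645 -0.3924 1.1985]  S=[1.0660]  K=[0.3439; 0.7622; -0.1061]  nu=[-1.1226]  x^+=[0.5613, 0.7520, -0.9386]  P^+=[0.2571 -0.3239 0.1034; -0.3239 2.1721 -0.3062; 0.1034 -0.3062 1.1864]
step 4: x^-=[0.5262, 0.7243, -0.7945]  P^-=[0.3780 -0.0150 0.0596; -0.0150 3.2884 -0.5908; 0.0596 -0.5908 1.3083]  S=[1.1300]  K=[0.3279; 0.8859; -0.1620]  nu=[-2.0232]  x^+=[-0.1372, -1.0680, -0.4667]  P^+=[0.2565 -0.3432 0.1196; -0.3432 2.4016 -0.4286; 0.1196 -0.4286 1.2786]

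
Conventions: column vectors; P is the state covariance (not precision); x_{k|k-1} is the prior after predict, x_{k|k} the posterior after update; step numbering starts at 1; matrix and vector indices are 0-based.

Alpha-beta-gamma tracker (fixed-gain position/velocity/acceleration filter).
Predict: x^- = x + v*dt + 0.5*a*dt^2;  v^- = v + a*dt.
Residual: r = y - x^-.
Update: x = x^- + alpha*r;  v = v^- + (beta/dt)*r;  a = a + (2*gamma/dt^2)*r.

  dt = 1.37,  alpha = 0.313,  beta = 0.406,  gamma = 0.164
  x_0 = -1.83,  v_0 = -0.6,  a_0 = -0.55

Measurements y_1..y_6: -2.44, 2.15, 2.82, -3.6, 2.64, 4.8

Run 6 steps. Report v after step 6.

step 1: x_pred=-3.1681  r=0.7281  x^+=-2.9402  v^+=-1.1377  a^+=-0.4228
step 2: x_pred=-4.8956  r=7.0456  x^+=-2.6904  v^+=0.3711  a^+=0.8085
step 3: x_pred=-1.4232  r=4.2432  x^+=-0.0951  v^+=2.7362  a^+=1.5500
step 4: x_pred=5.1082  r=-8.7082  x^+=2.3825  v^+=2.2791  a^+=0.0282
step 5: x_pred=5.5314  r=-2.8914  x^+=4.6264  v^+=1.4609  a^+=-0.4771
step 6: x_pred=6.1802  r=-1.3802  x^+=5.7482  v^+=0.3983  a^+=-0.7183

v_post = 0.3983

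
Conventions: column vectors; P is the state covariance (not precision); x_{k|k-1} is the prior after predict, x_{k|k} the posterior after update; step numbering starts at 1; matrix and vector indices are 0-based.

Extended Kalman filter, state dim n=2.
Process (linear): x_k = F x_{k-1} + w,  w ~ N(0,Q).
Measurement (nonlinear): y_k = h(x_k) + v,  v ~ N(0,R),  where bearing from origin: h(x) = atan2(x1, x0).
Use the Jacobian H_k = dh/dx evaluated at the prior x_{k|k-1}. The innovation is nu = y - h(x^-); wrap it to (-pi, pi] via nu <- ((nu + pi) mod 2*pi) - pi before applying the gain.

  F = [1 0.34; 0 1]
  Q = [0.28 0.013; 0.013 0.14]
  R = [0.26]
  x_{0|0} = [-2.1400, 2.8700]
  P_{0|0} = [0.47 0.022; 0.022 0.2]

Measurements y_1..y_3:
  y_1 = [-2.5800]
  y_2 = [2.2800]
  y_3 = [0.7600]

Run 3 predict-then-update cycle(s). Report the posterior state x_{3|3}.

step 1: x^-=[-1.1642, 2.8700]  P^-=[0.7881 0.1030; 0.1030 0.3400]  H_jac=[-0.2992 -0.1214]  S=[0.3430]  K=[-0.7238; -0.2101]  nu=[1.7470]  x^+=[-2.4287, 2.5029]  P^+=[0.6084 0.0508; 0.0508 0.3249]
step 2: x^-=[-1.5777, 2.5029]  P^-=[0.9605 0.1743; 0.1743 0.4649]  H_jac=[-0.2859 -0.1802]  S=[0.3716]  K=[-0.8236; -0.3596]  nu=[0.1468]  x^+=[-1.6986, 2.4501]  P^+=[0.7084 0.0642; 0.0642 0.4168]
step 3: x^-=[-0.8656, 2.4501]  P^-=[1.0803 0.2189; 0.2189 0.5568]  H_jac=[-0.3629 -0.1282]  S=[0.4318]  K=[-0.9729; -0.3493]  nu=[-1.1504]  x^+=[0.2537, 2.8520]  P^+=[0.6716 0.0722; 0.0722 0.5041]

x_post = [0.2537, 2.8520]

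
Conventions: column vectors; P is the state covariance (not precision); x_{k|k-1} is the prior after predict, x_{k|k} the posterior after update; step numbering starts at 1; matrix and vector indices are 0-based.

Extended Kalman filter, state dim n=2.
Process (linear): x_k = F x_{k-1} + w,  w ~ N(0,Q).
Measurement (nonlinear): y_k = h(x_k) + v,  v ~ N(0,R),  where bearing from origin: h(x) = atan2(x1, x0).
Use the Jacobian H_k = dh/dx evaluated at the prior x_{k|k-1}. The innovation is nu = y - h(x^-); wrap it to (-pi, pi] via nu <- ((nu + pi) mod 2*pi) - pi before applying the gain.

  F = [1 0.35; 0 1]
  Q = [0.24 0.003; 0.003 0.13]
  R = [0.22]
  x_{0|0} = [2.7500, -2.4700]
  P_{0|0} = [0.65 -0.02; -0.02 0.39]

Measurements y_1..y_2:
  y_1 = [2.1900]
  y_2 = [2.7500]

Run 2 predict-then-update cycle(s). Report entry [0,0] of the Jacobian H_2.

H_jac[0,0] = 0.0646

step 1: x^-=[1.8855, -2.4700]  P^-=[0.9238 0.1195; 0.1195 0.5200]  H_jac=[0.2558 0.1953]  S=[0.3122]  K=[0.8316; 0.4231]  nu=[3.1088]  x^+=[4.4708, -1.1546]  P^+=[0.7079 0.0096; 0.0096 0.4641]
step 2: x^-=[4.0667, -1.1546]  P^-=[1.0115 0.1751; 0.1751 0.5941]  H_jac=[0.0646 0.2276]  S=[0.2601]  K=[0.4044; 0.5632]  nu=[3.0266]  x^+=[5.2905, 0.5500]  P^+=[0.9689 0.1158; 0.1158 0.5116]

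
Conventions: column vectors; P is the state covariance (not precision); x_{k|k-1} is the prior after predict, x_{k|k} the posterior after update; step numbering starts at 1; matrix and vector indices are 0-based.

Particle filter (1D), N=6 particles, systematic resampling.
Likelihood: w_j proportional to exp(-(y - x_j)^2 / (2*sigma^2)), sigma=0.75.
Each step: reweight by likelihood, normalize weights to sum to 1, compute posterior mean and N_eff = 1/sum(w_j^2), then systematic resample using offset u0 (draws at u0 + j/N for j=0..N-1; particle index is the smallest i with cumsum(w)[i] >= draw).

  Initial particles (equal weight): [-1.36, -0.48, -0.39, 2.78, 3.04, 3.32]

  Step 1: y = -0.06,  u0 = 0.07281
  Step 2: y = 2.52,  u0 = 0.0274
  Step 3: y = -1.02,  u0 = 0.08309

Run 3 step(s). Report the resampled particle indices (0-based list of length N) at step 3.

step 1: w=[0.1121, 0.4304, 0.4570, 0.0004, 0.0001, 0.0000]  mean=-0.5358  Neff=2.4590  idx=[0, 1, 1, 2, 2, 2]
step 2: w=[0.0007, 0.1467, 0.1467, 0.2353, 0.2353, 0.2353]  mean=-0.4171  Neff=4.7810  idx=[1, 2, 3, 3, 4, 5]
step 3: w=[0.1772, 0.1772, 0.1614, 0.1614, 0.1614, 0.1614]  mean=-0.4219  Neff=5.9880  idx=[0, 1, 2, 3, 4, 5]

resampled_idx = [0, 1, 2, 3, 4, 5]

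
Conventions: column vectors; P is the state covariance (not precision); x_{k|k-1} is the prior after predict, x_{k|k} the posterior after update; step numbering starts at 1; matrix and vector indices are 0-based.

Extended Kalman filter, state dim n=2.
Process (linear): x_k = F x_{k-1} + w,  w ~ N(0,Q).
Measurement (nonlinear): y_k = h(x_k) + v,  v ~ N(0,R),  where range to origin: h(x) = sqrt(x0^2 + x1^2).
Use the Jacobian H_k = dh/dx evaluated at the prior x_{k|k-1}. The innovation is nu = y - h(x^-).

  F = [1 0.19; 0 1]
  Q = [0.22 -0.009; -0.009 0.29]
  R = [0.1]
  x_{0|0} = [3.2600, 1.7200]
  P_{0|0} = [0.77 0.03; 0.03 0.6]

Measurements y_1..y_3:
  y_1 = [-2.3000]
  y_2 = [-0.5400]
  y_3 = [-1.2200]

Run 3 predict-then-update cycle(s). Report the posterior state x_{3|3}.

step 1: x^-=[3.5868, 1.7200]  P^-=[1.0231 0.1350; 0.1350 0.8900]  H_jac=[0.9017 0.4324]  S=[1.2035]  K=[0.8150; 0.4209]  nu=[-6.2779]  x^+=[-1.5299, -0.9225]  P^+=[0.2236 -0.2779; -0.2779 0.6768]
step 2: x^-=[-1.7052, -0.9225]  P^-=[0.3625 -0.1583; -0.1583 0.9668]  H_jac=[-0.8795 -0.4758]  S=[0.4668]  K=[-0.5216; -0.6872]  nu=[-2.4787]  x^+=[-0.4122, 0.7809]  P^+=[0.2355 -0.3256; -0.3256 0.7463]
step 3: x^-=[-0.2638, 0.7809]  P^-=[0.3587 -0.1928; -0.1928 1.0363]  H_jac=[-0.3201 0.9474]  S=[1.1838]  K=[-0.2513; 0.8815]  nu=[-2.0443]  x^+=[0.2499, -1.0211]  P^+=[0.2839 0.0694; 0.0694 0.1165]

x_post = [0.2499, -1.0211]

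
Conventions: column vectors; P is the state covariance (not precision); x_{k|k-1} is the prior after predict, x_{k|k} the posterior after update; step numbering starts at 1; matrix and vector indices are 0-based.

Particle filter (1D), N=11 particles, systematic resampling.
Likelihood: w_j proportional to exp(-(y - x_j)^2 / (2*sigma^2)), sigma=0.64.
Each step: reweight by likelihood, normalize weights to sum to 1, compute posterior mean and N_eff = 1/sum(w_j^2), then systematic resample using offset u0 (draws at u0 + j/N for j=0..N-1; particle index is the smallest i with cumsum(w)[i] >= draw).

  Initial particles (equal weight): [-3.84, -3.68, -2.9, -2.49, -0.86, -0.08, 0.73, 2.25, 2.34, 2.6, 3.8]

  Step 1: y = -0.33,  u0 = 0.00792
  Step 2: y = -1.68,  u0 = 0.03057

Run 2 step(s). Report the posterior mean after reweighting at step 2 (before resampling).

step 1: w=[0.0000, 0.0000, 0.0002, 0.0018, 0.3747, 0.4892, 0.1339, 0.0002, 0.0001, 0.0000, 0.0000]  mean=-0.2679  Neff=2.5150  idx=[4, 4, 4, 4, 4, 5, 5, 5, 5, 5, 6]
step 2: w=[0.1818, 0.1818, 0.1818, 0.1818, 0.1818, 0.0181, 0.0181, 0.0181, 0.0181, 0.0181, 0.0003]  mean=-0.7887  Neff=5.9927  idx=[0, 0, 1, 1, 2, 2, 3, 3, 4, 4, 6]

post_mean = -0.7887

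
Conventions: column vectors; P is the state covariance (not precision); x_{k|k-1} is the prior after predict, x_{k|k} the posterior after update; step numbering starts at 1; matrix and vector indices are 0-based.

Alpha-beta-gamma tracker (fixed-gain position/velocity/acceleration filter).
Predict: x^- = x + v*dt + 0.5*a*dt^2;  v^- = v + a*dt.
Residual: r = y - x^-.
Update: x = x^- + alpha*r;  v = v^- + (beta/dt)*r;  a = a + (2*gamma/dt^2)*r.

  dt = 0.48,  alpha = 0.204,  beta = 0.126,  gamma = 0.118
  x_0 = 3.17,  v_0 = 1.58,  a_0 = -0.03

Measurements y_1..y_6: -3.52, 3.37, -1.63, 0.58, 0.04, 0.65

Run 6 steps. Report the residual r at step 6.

step 1: x_pred=3.9249  r=-7.4449  x^+=2.4062  v^+=-0.3887  a^+=-7.6559
step 2: x_pred=1.3376  r=2.0324  x^+=1.7522  v^+=-3.5300  a^+=-5.5741
step 3: x_pred=-0.5843  r=-1.0457  x^+=-0.7976  v^+=-6.4801  a^+=-6.6452
step 4: x_pred=-4.6736  r=5.2536  x^+=-3.6019  v^+=-8.2908  a^+=-1.2639
step 5: x_pred=-7.7270  r=7.7670  x^+=-6.1426  v^+=-6.8586  a^+=6.6919
step 6: x_pred=-8.6638  r=9.3138  x^+=-6.7638  v^+=-1.2016  a^+=16.2321

resid = 9.3138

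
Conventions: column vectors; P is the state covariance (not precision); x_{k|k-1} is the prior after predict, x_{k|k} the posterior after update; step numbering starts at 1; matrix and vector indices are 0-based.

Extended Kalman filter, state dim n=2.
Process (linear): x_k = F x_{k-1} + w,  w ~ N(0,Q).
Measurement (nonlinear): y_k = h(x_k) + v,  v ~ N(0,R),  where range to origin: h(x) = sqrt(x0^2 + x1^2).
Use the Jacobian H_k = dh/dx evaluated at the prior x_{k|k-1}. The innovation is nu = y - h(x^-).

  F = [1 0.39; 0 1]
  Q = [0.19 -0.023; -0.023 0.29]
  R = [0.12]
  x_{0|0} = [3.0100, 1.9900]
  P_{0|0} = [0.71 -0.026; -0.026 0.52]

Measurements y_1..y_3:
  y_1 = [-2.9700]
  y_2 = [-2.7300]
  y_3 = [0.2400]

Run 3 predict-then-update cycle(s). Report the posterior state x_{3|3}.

x_post = [0.9769, 0.1273]

step 1: x^-=[3.7861, 1.9900]  P^-=[0.9588 0.1538; 0.1538 0.8100]  H_jac=[0.8852 0.4653]  S=[1.1733]  K=[0.7844; 0.4372]  nu=[-7.2472]  x^+=[-1.8983, -1.1787]  P^+=[0.2370 -0.2486; -0.2486 0.5857]
step 2: x^-=[-2.3580, -1.1787]  P^-=[0.3222 -0.0432; -0.0432 0.8757]  H_jac=[-0.8945 -0.4471]  S=[0.5183]  K=[-0.5188; -0.6809]  nu=[-5.3662]  x^+=[0.4258, 2.4754]  P^+=[0.1827 -0.2262; -0.2262 0.6354]
step 3: x^-=[1.3912, 2.4754]  P^-=[0.2929 -0.0015; -0.0015 0.9254]  H_jac=[0.4899 0.8718]  S=[0.8923]  K=[0.1594; 0.9033]  nu=[-2.5995]  x^+=[0.9769, 0.1273]  P^+=[0.2702 -0.1299; -0.1299 0.1973]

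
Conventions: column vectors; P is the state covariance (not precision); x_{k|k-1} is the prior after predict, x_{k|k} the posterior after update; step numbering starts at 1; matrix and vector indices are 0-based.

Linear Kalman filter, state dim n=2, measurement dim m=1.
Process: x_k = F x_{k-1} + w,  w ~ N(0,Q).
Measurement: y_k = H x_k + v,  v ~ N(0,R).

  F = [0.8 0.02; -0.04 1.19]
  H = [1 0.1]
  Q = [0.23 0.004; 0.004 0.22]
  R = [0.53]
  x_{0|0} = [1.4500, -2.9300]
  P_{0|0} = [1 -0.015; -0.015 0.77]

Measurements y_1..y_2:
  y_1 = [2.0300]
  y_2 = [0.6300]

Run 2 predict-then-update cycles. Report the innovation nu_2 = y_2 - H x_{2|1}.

step 1: x^-=[1.1014, -3.5447]  P^-=[0.8698 -0.0239; -0.0239 1.3134]  S=[1.4082]  K=[0.6160; 0.0763]  nu=[1.2831]  x^+=[1.8918, -3.4468]  P^+=[0.3355 -0.0901; -0.0901 1.3052]
step 2: x^-=[1.4445, -4.1774]  P^-=[0.4424 -0.0614; -0.0614 2.0775]  S=[0.9809]  K=[0.4447; 0.1492]  nu=[-0.3967]  x^+=[1.2680, -4.2366]  P^+=[0.2484 -0.1265; -0.1265 2.0556]

innov = [-0.3967]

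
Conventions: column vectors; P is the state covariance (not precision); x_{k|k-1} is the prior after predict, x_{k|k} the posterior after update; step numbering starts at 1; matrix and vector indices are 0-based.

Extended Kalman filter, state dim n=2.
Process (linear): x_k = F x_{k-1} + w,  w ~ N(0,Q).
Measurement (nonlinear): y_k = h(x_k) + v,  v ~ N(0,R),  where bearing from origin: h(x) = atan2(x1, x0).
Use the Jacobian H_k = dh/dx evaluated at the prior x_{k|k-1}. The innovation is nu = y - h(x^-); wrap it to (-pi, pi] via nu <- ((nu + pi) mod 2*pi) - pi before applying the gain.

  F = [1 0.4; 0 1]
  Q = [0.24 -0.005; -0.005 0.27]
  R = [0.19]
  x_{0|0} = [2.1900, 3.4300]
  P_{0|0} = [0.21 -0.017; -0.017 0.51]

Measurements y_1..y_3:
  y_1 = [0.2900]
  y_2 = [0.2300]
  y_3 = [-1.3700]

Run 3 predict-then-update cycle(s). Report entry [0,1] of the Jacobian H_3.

H_jac[0,1] = 0.1293

step 1: x^-=[3.5620, 3.4300]  P^-=[0.5180 0.1820; 0.1820 0.7800]  H_jac=[-0.1403 0.1457]  S=[0.2093]  K=[-0.2205; 0.4209]  nu=[-0.4765]  x^+=[3.6671, 3.2294]  P^+=[0.5078 0.2014; 0.2014 0.7429]
step 2: x^-=[4.9588, 3.2294]  P^-=[1.0278 0.4936; 0.4936 1.0129]  H_jac=[-0.0922 0.1416]  S=[0.2062]  K=[-0.1207; 0.4749]  nu=[-0.3473]  x^+=[5.0008, 3.0645]  P^+=[1.0248 0.5054; 0.5054 0.9664]
step 3: x^-=[6.2266, 3.0645]  P^-=[1.8238 0.8870; 0.8870 1.2364]  H_jac=[-0.0636 0.1293]  S=[0.2035]  K=[-0.0068; 0.5083]  nu=[-1.8274]  x^+=[6.2389, 2.1357]  P^+=[1.8238 0.8877; 0.8877 1.1839]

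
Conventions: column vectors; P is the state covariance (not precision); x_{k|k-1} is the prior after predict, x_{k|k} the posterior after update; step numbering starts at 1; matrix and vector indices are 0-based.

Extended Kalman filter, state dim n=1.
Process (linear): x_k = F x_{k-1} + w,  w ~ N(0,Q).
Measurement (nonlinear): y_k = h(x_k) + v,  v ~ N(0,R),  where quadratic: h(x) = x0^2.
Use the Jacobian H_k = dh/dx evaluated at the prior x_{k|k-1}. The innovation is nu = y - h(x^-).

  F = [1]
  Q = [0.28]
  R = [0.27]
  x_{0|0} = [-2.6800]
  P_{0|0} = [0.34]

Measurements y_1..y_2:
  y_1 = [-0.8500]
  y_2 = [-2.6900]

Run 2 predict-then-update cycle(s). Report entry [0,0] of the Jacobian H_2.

H_jac[0,0] = -2.4076

step 1: x^-=[-2.6800]  P^-=[0.6200]  H_jac=[-5.3600]  S=[18.0824]  K=[-0.1838]  nu=[-8.0324]  x^+=[-1.2038]  P^+=[0.0093]
step 2: x^-=[-1.2038]  P^-=[0.2893]  H_jac=[-2.4076]  S=[1.9467]  K=[-0.3577]  nu=[-4.1391]  x^+=[0.2770]  P^+=[0.0401]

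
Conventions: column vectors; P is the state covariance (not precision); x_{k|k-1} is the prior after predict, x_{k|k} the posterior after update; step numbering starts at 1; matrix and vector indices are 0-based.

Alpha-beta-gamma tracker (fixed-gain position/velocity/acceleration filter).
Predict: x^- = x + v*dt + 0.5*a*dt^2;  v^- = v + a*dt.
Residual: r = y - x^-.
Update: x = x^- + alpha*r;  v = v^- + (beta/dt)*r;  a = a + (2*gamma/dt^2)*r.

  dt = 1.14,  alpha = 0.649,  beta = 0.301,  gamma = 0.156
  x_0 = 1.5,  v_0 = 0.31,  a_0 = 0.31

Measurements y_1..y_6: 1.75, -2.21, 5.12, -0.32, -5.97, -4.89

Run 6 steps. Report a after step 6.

step 1: x_pred=2.0548  r=-0.3048  x^+=1.8570  v^+=0.5829  a^+=0.2368
step 2: x_pred=2.6754  r=-4.8854  x^+=-0.4952  v^+=-0.4370  a^+=-0.9360
step 3: x_pred=-1.6017  r=6.7217  x^+=2.7607  v^+=0.2706  a^+=0.6777
step 4: x_pred=3.5096  r=-3.8296  x^+=1.0242  v^+=0.0320  a^+=-0.2417
step 5: x_pred=0.9036  r=-6.8736  x^+=-3.5574  v^+=-2.0584  a^+=-1.8919
step 6: x_pred=-7.1333  r=2.2433  x^+=-5.6774  v^+=-3.6229  a^+=-1.3533

a_post = -1.3533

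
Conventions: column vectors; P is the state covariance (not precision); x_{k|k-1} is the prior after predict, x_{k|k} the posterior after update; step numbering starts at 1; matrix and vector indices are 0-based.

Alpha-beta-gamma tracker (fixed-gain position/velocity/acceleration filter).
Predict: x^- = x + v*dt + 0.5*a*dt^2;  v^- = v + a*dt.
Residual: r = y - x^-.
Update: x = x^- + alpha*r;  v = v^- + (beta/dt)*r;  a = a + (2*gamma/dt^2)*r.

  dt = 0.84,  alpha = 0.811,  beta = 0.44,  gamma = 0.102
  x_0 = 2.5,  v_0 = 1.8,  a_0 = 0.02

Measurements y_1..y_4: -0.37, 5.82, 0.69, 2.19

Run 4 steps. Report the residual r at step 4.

resid = 1.4530

step 1: x_pred=4.0191  r=-4.3891  x^+=0.4595  v^+=-0.4822  a^+=-1.2489
step 2: x_pred=-0.3862  r=6.2062  x^+=4.6470  v^+=1.7195  a^+=0.5454
step 3: x_pred=6.2838  r=-5.5938  x^+=1.7472  v^+=-0.7525  a^+=-1.0719
step 4: x_pred=0.7370  r=1.4530  x^+=1.9154  v^+=-0.8918  a^+=-0.6518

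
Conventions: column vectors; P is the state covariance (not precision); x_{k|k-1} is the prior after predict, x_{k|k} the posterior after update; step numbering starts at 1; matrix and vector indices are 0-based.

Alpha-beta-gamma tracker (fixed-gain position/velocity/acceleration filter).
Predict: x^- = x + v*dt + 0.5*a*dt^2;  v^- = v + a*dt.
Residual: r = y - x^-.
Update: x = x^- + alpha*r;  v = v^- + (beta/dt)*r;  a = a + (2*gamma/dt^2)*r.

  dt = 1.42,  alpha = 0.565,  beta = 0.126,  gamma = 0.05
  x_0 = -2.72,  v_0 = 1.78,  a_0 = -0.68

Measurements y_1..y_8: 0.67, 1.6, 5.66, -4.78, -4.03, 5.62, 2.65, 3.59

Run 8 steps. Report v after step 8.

v_post = -0.7603

step 1: x_pred=-0.8780  r=1.5480  x^+=-0.0034  v^+=0.9518  a^+=-0.6032
step 2: x_pred=0.7399  r=0.8601  x^+=1.2259  v^+=0.1715  a^+=-0.5606
step 3: x_pred=0.9042  r=4.7558  x^+=3.5912  v^+=-0.2025  a^+=-0.3247
step 4: x_pred=2.9762  r=-7.7562  x^+=-1.4060  v^+=-1.3519  a^+=-0.7094
step 5: x_pred=-4.0409  r=0.0109  x^+=-4.0347  v^+=-2.3582  a^+=-0.7088
step 6: x_pred=-8.0981  r=13.7181  x^+=-0.3474  v^+=-2.1475  a^+=-0.0285
step 7: x_pred=-3.4256  r=6.0756  x^+=0.0071  v^+=-1.6489  a^+=0.2728
step 8: x_pred=-2.0593  r=5.6493  x^+=1.1325  v^+=-0.7603  a^+=0.5530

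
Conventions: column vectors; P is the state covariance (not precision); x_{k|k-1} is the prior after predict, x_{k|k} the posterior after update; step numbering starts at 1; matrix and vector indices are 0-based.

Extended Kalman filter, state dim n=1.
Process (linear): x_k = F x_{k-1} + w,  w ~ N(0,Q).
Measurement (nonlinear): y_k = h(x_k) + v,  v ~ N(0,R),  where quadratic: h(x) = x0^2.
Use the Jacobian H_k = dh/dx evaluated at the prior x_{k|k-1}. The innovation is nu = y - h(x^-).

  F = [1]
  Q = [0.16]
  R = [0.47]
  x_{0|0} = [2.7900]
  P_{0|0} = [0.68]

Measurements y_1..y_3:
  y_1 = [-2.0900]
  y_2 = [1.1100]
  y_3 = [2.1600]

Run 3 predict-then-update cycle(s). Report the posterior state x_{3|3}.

x_post = [1.3928]

step 1: x^-=[2.7900]  P^-=[0.8400]  H_jac=[5.5800]  S=[26.6246]  K=[0.1760]  nu=[-9.8741]  x^+=[1.0517]  P^+=[0.0148]
step 2: x^-=[1.0517]  P^-=[0.1748]  H_jac=[2.1034]  S=[1.2435]  K=[0.2957]  nu=[0.0040]  x^+=[1.0529]  P^+=[0.0661]
step 3: x^-=[1.0529]  P^-=[0.2261]  H_jac=[2.1057]  S=[1.4724]  K=[0.3233]  nu=[1.0515]  x^+=[1.3928]  P^+=[0.0722]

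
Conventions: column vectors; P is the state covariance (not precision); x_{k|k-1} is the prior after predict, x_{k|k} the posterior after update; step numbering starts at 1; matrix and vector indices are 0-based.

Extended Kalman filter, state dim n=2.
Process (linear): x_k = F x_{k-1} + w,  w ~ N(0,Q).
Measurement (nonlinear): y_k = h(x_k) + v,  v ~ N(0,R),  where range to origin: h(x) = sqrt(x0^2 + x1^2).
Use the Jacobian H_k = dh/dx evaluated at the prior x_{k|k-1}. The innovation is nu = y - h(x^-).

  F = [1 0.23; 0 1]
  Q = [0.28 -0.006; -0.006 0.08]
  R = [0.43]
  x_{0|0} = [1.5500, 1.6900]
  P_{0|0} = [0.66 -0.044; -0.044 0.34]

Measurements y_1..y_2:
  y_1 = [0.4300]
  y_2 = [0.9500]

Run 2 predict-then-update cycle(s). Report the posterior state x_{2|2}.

step 1: x^-=[1.9387, 1.6900]  P^-=[0.9377 0.0282; 0.0282 0.4200]  H_jac=[0.7538 0.6571]  S=[1.1721]  K=[0.6189; 0.2536]  nu=[-2.1419]  x^+=[0.6131, 1.1468]  P^+=[0.4888 -0.1558; -0.1558 0.3446]
step 2: x^-=[0.8769, 1.1468]  P^-=[0.7154 -0.0825; -0.0825 0.4246]  H_jac=[0.6074 0.7944]  S=[0.8823]  K=[0.4182; 0.3255]  nu=[-0.4937]  x^+=[0.6704, 0.9861]  P^+=[0.5611 -0.2026; -0.2026 0.3311]

x_post = [0.6704, 0.9861]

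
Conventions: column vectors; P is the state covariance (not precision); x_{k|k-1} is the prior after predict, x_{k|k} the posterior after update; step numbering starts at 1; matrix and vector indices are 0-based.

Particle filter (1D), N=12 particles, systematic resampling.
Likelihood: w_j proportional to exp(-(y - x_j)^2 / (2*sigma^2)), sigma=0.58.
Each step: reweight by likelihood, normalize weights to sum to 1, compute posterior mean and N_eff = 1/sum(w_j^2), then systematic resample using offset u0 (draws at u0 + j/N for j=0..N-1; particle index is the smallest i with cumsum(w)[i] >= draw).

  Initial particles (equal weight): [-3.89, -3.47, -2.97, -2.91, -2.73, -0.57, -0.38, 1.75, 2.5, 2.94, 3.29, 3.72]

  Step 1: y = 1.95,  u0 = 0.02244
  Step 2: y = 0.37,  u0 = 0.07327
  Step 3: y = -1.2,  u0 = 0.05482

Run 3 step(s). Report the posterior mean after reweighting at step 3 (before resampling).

step 1: w=[0.0000, 0.0000, 0.0000, 0.0000, 0.0000, 0.0000, 0.0002, 0.4979, 0.3371, 0.1231, 0.0366, 0.0050]  mean=2.2152  Neff=2.6449  idx=[7, 7, 7, 7, 7, 7, 8, 8, 8, 8, 9, 9]
step 2: w=[0.1644, 0.1644, 0.1644, 0.1644, 0.1644, 0.1644, 0.0033, 0.0033, 0.0033, 0.0033, 0.0002, 0.0002]  mean=1.7602  Neff=6.1631  idx=[0, 0, 1, 1, 2, 2, 3, 3, 4, 5, 5, 7]
step 3: w=[0.0909, 0.0909, 0.0909, 0.0909, 0.0909, 0.0909, 0.0909, 0.0909, 0.0909, 0.0909, 0.0909, 0.0001]  mean=1.7500  Neff=11.0012  idx=[0, 1, 2, 3, 4, 5, 6, 7, 7, 8, 9, 10]

post_mean = 1.7500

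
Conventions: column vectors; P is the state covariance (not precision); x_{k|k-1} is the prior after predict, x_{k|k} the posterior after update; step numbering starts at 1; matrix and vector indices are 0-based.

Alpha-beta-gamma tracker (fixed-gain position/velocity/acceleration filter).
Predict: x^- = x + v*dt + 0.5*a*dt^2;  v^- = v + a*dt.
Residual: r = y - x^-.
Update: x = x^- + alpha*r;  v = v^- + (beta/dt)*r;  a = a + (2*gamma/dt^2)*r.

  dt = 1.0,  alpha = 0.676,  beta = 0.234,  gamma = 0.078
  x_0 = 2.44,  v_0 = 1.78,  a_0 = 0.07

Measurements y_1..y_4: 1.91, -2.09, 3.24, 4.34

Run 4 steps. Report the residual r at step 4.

step 1: x_pred=4.2550  r=-2.3450  x^+=2.6698  v^+=1.3013  a^+=-0.2958
step 2: x_pred=3.8231  r=-5.9131  x^+=-0.1741  v^+=-0.3782  a^+=-1.2183
step 3: x_pred=-1.1615  r=4.4015  x^+=1.8139  v^+=-0.5665  a^+=-0.5316
step 4: x_pred=0.9816  r=3.3584  x^+=3.2519  v^+=-0.3123  a^+=-0.0077

resid = 3.3584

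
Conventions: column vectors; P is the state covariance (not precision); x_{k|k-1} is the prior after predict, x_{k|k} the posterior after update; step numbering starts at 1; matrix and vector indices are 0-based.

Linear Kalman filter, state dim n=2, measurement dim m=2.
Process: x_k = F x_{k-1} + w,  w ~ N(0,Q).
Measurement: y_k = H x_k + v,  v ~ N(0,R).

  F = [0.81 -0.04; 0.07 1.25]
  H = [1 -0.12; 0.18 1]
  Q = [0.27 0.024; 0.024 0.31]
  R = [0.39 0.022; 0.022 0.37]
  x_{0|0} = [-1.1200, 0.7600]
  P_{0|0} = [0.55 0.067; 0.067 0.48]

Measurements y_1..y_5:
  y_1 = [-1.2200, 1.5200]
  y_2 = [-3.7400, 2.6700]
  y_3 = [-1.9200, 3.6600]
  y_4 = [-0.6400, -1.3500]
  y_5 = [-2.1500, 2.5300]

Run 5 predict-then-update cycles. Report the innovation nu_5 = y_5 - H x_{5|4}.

step 1: x^-=[-0.9376, 0.8716]  P^-=[0.6273 0.0988; 0.0988 1.0744]  S=[1.0090 0.1027; 0.1027 1.5003]  K=[0.5997 0.1001; -0.1046 0.7351]  nu=[-0.1778, 0.8172]  x^+=[-0.9624, 1.4909]  P^+=[0.2370 0.0076; 0.0076 0.2683]
step 2: x^-=[-0.8392, 1.7963]  P^-=[0.4254 0.0317; 0.0317 0.7318]  S=[0.8184 0.0417; 0.0417 1.1269]  K=[0.5113 0.0771; -0.1022 0.6582]  nu=[-2.6852, 1.0248]  x^+=[-2.1331, 2.7452]  P^+=[0.2015 0.0035; 0.0035 0.2406]
step 3: x^-=[-1.8376, 3.2821]  P^-=[0.4024 0.0269; 0.0269 0.6876]  S=[0.7958 0.0383; 0.0383 1.0803]  K=[0.4980 0.0743; -0.1008 0.6445]  nu=[0.3115, 0.7086]  x^+=[-1.6298, 3.7075]  P^+=[0.1962 0.0031; 0.0031 0.2357]
step 4: x^-=[-1.4685, 4.5202]  P^-=[0.3989 0.0265; 0.0265 0.6798]  S=[0.7923 0.0382; 0.0382 1.0723]  K=[0.4959 0.0740; -0.1004 0.6420]  nu=[1.3709, -5.6059]  x^+=[-1.2037, 0.7836]  P^+=[0.1954 0.0031; 0.0031 0.2348]
step 5: x^-=[-1.0064, 0.8952]  P^-=[0.3984 0.0265; 0.0265 0.6783]  S=[0.7918 0.0382; 0.0382 1.0708]  K=[0.4955 0.0740; -0.1003 0.6415]  nu=[-1.0362, 1.8159]  x^+=[-1.3854, 2.1641]  P^+=[0.1953 0.0031; 0.0031 0.2346]

innov = [-1.0362, 1.8159]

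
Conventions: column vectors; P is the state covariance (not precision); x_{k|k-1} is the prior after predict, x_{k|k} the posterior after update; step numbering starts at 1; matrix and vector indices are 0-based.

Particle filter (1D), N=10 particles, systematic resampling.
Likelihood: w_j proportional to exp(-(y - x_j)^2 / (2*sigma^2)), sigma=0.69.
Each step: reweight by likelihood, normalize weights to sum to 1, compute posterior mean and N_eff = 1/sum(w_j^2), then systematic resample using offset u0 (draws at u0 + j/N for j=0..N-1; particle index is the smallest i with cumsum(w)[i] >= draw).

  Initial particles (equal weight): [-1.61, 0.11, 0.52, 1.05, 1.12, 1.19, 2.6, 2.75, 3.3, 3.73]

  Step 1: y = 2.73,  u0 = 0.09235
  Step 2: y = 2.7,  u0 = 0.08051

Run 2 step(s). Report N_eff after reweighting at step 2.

step 1: w=[0.0000, 0.0002, 0.0018, 0.0159, 0.0202, 0.0255, 0.3023, 0.3076, 0.2188, 0.1077]  mean=2.8261  Neff=4.0522  idx=[6, 6, 6, 7, 7, 7, 8, 8, 9, 9]
step 2: w=[0.1239, 0.1239, 0.1239, 0.1249, 0.1249, 0.1249, 0.0858, 0.0858, 0.0411, 0.0411]  mean=2.8691  Neff=9.0161  idx=[0, 1, 2, 3, 3, 4, 5, 6, 7, 9]

N_eff = 9.0161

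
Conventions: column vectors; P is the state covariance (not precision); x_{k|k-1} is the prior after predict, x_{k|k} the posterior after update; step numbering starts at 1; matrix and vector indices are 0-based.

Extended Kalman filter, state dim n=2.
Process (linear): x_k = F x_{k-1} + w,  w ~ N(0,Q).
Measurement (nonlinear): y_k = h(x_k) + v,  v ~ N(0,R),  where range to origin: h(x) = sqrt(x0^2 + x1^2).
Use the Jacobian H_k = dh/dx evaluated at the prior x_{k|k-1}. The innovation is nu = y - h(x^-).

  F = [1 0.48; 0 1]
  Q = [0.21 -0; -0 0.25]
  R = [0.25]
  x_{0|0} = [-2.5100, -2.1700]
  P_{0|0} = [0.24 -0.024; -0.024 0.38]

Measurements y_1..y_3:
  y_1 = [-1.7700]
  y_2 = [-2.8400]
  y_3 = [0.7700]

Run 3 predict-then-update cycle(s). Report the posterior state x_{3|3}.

step 1: x^-=[-3.5516, -2.1700]  P^-=[0.5145 0.1584; 0.1584 0.6300]  H_jac=[-0.8533 -0.5214]  S=[0.9369]  K=[-0.5568; -0.4949]  nu=[-5.9321]  x^+=[-0.2487, 0.7657]  P^+=[0.2241 -0.0997; -0.0997 0.4006]
step 2: x^-=[0.1189, 0.7657]  P^-=[0.4306 0.0925; 0.0925 0.6506]  H_jac=[0.1534 0.9882]  S=[0.9234]  K=[0.1705; 0.7115]  nu=[-3.6149]  x^+=[-0.4976, -1.8064]  P^+=[0.4037 -0.0195; -0.0195 0.1830]
step 3: x^-=[-1.3647, -1.8064]  P^-=[0.6372 0.0683; 0.0683 0.4330]  H_jac=[-0.6028 -0.7979]  S=[0.8229]  K=[-0.5330; -0.4699]  nu=[-1.4939]  x^+=[-0.5685, -1.1044]  P^+=[0.4034 -0.1378; -0.1378 0.2513]

x_post = [-0.5685, -1.1044]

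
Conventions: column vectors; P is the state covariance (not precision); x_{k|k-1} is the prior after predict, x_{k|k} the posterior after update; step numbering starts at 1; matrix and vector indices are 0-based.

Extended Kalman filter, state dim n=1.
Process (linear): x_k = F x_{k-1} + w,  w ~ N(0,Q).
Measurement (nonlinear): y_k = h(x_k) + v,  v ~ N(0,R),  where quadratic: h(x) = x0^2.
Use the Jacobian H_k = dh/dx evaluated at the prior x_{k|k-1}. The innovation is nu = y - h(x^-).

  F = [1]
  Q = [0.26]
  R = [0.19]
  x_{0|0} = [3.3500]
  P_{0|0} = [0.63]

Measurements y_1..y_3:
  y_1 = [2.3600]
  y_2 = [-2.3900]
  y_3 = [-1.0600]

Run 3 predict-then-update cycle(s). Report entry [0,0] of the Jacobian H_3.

H_jac[0,0] = 0.9919

step 1: x^-=[3.3500]  P^-=[0.8900]  H_jac=[6.7000]  S=[40.1421]  K=[0.1485]  nu=[-8.8625]  x^+=[2.0335]  P^+=[0.0042]
step 2: x^-=[2.0335]  P^-=[0.2642]  H_jac=[4.0670]  S=[4.5602]  K=[0.2356]  nu=[-6.5251]  x^+=[0.4959]  P^+=[0.0110]
step 3: x^-=[0.4959]  P^-=[0.2710]  H_jac=[0.9919]  S=[0.4566]  K=[0.5887]  nu=[-1.3060]  x^+=[-0.2729]  P^+=[0.1128]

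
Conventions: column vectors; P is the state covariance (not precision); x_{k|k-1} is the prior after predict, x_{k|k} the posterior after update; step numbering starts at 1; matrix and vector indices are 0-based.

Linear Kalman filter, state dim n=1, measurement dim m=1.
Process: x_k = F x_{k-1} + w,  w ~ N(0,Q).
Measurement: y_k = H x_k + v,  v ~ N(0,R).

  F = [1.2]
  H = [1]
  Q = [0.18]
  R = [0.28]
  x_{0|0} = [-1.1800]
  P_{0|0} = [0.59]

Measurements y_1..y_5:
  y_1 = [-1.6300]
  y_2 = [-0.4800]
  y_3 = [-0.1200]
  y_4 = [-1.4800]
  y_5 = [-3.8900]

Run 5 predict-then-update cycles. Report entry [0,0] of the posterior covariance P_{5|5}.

step 1: x^-=[-1.4160]  P^-=[1.0296]  S=[1.3096]  K=[0.7862]  nu=[-0.2140]  x^+=[-1.5842]  P^+=[0.2201]
step 2: x^-=[-1.9011]  P^-=[0.4970]  S=[0.7770]  K=[0.6396]  nu=[1.4211]  x^+=[-0.9921]  P^+=[0.1791]
step 3: x^-=[-1.1905]  P^-=[0.4379]  S=[0.7179]  K=[0.6100]  nu=[1.0705]  x^+=[-0.5375]  P^+=[0.1708]
step 4: x^-=[-0.6450]  P^-=[0.4259]  S=[0.7059]  K=[0.6034]  nu=[-0.8350]  x^+=[-1.1488]  P^+=[0.1689]
step 5: x^-=[-1.3786]  P^-=[0.4233]  S=[0.7033]  K=[0.6019]  nu=[-2.5114]  x^+=[-2.8901]  P^+=[0.1685]

P_post[0,0] = 0.1685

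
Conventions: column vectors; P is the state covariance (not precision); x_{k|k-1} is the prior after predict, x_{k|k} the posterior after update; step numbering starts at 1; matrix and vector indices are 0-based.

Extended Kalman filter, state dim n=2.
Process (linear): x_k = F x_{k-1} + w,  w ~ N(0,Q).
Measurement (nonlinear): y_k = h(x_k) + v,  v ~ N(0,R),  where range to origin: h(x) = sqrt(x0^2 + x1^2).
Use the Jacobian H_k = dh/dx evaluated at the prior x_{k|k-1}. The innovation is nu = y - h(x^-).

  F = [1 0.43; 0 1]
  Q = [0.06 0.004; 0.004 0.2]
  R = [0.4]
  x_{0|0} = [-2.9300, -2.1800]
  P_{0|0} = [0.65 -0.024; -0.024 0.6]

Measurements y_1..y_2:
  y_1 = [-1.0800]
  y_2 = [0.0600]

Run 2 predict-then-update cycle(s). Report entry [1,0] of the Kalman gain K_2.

step 1: x^-=[-3.8674, -2.1800]  P^-=[0.8003 0.2380; 0.2380 0.8000]  H_jac=[-0.8711 -0.4910]  S=[1.4038]  K=[-0.5799; -0.4275]  nu=[-5.5195]  x^+=[-0.6668, 0.1797]  P^+=[0.3283 -0.1100; -0.1100 0.5434]
step 2: x^-=[-0.5896, 0.1797]  P^-=[0.3941 0.1277; 0.1277 0.7434]  H_jac=[-0.9566 0.2915]  S=[0.7526]  K=[-0.4515; 0.1257]  nu=[-0.5564]  x^+=[-0.3384, 0.1097]  P^+=[0.2407 0.1704; 0.1704 0.7315]

K[1,0] = 0.1257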